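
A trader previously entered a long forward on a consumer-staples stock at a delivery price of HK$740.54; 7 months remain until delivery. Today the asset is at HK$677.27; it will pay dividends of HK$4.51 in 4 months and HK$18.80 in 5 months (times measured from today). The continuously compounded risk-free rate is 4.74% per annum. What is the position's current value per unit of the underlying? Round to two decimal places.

PV(remaining dividends) I = 4.51·e^(−0.0474·4/12) + 18.80·e^(−0.0474·5/12) = 22.8716
Current forward F = (S − I)·e^(rT) = (677.27 − 22.8716)·e^(0.0474·7/12) = 654.3984 × 1.028036 = 672.7451
Value (long) = (F − K)·e^(−rT) = (672.7451 − 740.54) × 0.972729 = -65.9461
Value = -HK$65.95

-HK$65.95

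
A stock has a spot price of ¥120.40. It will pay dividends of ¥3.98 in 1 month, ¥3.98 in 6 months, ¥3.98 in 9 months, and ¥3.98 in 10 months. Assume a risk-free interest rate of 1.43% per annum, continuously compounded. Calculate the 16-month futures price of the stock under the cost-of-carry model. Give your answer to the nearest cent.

PV(dividends) I = 3.98·e^(−0.0143·1/12) + 3.98·e^(−0.0143·6/12) + 3.98·e^(−0.0143·9/12) + 3.98·e^(−0.0143·10/12)
I = 3.9753 + 3.9516 + 3.9375 + 3.9329 = 15.7973
F = (S − I)·e^(rT) = (120.40 − 15.7973) · e^(0.0143·16/12)
= 104.6027 · e^0.019067 = 104.6027 × 1.019250 = ¥106.62

¥106.62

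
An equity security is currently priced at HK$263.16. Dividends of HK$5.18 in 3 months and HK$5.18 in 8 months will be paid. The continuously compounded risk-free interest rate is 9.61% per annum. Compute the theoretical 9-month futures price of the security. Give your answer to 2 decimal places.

PV(dividends) I = 5.18·e^(−0.0961·3/12) + 5.18·e^(−0.0961·8/12)
I = 5.0570 + 4.8585 = 9.9155
F = (S − I)·e^(rT) = (263.16 − 9.9155) · e^(0.0961·9/12)
= 253.2445 · e^0.072075 = 253.2445 × 1.074736 = HK$272.17

HK$272.17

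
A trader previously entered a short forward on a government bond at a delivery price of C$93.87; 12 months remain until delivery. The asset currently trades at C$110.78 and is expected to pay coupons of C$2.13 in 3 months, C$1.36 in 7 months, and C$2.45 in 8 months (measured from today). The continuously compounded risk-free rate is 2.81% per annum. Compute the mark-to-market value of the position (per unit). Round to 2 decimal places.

PV(remaining coupons) I = 2.13·e^(−0.0281·3/12) + 1.36·e^(−0.0281·7/12) + 2.45·e^(−0.0281·8/12) = 5.8575
Current forward F = (S − I)·e^(rT) = (110.78 − 5.8575)·e^(0.0281·12/12) = 104.9225 × 1.028499 = 107.9127
Value (long) = (F − K)·e^(−rT) = (107.9127 − 93.87) × 0.972291 = 13.6536
Short position value = −(long value) = -C$13.65

-C$13.65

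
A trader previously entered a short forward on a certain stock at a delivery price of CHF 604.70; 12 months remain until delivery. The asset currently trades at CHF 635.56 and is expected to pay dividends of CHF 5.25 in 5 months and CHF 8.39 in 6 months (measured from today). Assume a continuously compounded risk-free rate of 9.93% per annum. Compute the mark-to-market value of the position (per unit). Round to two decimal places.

PV(remaining dividends) I = 5.25·e^(−0.0993·5/12) + 8.39·e^(−0.0993·6/12) = 13.0208
Current forward F = (S − I)·e^(rT) = (635.56 − 13.0208)·e^(0.0993·12/12) = 622.5392 × 1.104398 = 687.5310
Value (long) = (F − K)·e^(−rT) = (687.5310 − 604.70) × 0.905471 = 75.0011
Short position value = −(long value) = -CHF 75.00

-CHF 75.00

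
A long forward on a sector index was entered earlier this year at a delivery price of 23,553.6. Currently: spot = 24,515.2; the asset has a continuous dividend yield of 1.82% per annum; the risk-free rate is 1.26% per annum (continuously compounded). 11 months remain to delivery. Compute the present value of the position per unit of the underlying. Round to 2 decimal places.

826.48

Current fair forward for the remaining 11 months: F = S·e^((r − q)·T), (r − q) = 0.0126 − 0.0182 = -0.0056
F = 24515.2 · e^(-0.0056 × 11/12) = 24515.2 × 0.99487982 = 24389.6778
Value of long forward = (F − K)·e^(−rT) = (24389.6778 − 23553.6) · e^(−0.0126·11/12)
= 836.0778 × 0.98851645 = 826.48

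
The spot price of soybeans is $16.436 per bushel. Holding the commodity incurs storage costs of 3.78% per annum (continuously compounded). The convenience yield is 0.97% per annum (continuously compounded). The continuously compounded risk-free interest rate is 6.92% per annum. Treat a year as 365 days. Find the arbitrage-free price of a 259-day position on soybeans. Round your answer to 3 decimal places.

$17.611 per bushel

Net carry = r + u − y = 0.0692 + 0.0378 − 0.0097 = 0.0973
F = S·e^((r+u−y)T) = 16.436 · e^(0.0973 × 259/365) = 16.436 · e^0.069043
= 16.436 × 1.071482 = $17.611 per bushel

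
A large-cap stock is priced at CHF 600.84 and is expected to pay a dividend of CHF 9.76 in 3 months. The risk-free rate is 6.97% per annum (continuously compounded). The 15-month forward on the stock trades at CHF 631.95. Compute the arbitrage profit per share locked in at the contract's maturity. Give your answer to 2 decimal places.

CHF 13.12 per share

PV(dividends) I = 9.76·e^(−0.0697·3/12) = 9.5914
Fair forward F* = (S − I)·e^(rT) = (600.84 − 9.5914)·e^0.087125 = 591.2486 × 1.091033 = 645.0717
Market CHF 631.95 < fair 645.0717: forward underpriced → reverse cash-and-carry (short the stock, invest proceeds at r, pay the dividends, go long the forward).
Profit at T = |F_mkt − F*| = |631.95 − 645.0717| = CHF 13.12 per share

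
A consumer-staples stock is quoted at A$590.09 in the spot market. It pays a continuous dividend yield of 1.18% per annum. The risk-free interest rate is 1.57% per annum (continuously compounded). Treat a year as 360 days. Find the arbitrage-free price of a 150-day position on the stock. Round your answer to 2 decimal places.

F = S·e^((r − q)T) = 590.09 · e^((0.0157 − 0.0118) × 150/360)
= 590.09 · e^0.001625 = 590.09 × 1.001626
F = A$591.05

A$591.05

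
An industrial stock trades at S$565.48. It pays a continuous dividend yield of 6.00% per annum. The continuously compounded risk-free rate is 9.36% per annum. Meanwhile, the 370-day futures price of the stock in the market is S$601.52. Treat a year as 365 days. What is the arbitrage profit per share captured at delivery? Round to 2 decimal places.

S$16.45 per share

Fair futures: F* = S·e^(carry·T), with carry = (r − q) = 0.0936 − 0.0600 = 0.0336
F* = 565.48 · e^(0.0336 × 370/365) = 565.48 · e^0.034060 = 565.48 × 1.034647 = S$585.0722
Market S$601.52 > fair S$585.0722: forward overpriced → cash-and-carry (buy spot, short the forward).
At maturity, profit = |F_mkt − F*| = |601.52 − 585.0722| = S$16.45 per share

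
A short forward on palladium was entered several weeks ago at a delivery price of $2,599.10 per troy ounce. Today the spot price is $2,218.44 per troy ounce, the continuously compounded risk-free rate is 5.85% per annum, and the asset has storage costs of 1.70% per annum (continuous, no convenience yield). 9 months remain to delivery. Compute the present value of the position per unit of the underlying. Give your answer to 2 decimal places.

Current fair forward for the remaining 9 months: F = S·e^((r + u)·T), (r + u) = 0.0585 + 0.0170 = 0.0755
F = 2218.44 · e^(0.0755 × 9/12) = 2218.44 × 1.05825889 = 2347.6839
Value of long forward = (F − K)·e^(−rT) = (2347.6839 − 2599.10) · e^(−0.0585·9/12)
= -251.4161 × 0.95707358 = -240.62
Short position value = −(long value) = $240.62

$240.62 per troy ounce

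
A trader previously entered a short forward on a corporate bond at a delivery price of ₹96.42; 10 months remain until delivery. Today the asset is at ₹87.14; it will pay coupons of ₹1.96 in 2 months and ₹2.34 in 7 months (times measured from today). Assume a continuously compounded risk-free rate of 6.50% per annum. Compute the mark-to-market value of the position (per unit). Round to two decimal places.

PV(remaining coupons) I = 1.96·e^(−0.0650·2/12) + 2.34·e^(−0.0650·7/12) = 4.1918
Current forward F = (S − I)·e^(rT) = (87.14 − 4.1918)·e^(0.0650·10/12) = 82.9482 × 1.055661 = 87.5652
Value (long) = (F − K)·e^(−rT) = (87.5652 − 96.42) × 0.947274 = -8.3879
Short position value = −(long value) = ₹8.39

₹8.39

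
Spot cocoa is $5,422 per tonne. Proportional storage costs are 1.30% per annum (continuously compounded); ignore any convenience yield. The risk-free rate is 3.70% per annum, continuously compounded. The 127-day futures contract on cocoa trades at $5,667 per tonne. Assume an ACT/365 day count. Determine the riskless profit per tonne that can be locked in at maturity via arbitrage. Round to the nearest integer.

$150 per tonne

Fair futures: F* = S·e^(carry·T), with carry = (r + u) = 0.0370 + 0.0130 = 0.0500
F* = 5422 · e^(0.0500 × 127/365) = 5422 · e^0.017397 = 5422 × 1.017549 = $5517.1507
Market $5667 > fair $5517.1507: forward overpriced → cash-and-carry (buy spot, short the forward).
At maturity, profit = |F_mkt − F*| = |5667 − 5517.1507| = $150 per tonne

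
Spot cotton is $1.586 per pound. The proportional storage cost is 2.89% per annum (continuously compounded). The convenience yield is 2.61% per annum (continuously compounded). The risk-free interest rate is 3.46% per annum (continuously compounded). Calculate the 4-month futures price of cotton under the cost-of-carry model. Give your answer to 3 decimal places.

$1.606 per pound

Net carry = r + u − y = 0.0346 + 0.0289 − 0.0261 = 0.0374
F = S·e^((r+u−y)T) = 1.586 · e^(0.0374 × 4/12) = 1.586 · e^0.012467
= 1.586 × 1.012545 = $1.606 per pound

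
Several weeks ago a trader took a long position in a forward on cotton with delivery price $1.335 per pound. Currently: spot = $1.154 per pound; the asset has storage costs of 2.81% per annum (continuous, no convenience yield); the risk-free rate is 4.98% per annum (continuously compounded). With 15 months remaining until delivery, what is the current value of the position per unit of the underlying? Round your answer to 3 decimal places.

-$0.059 per pound

Current fair forward for the remaining 15 months: F = S·e^((r + u)·T), (r + u) = 0.0498 + 0.0281 = 0.0779
F = 1.154 · e^(0.0779 × 15/12) = 1.154 × 1.102274 = 1.2720
Value of long forward = (F − K)·e^(−rT) = (1.2720 − 1.335) · e^(−0.0498·15/12)
= -0.0630 × 0.939648 = -0.059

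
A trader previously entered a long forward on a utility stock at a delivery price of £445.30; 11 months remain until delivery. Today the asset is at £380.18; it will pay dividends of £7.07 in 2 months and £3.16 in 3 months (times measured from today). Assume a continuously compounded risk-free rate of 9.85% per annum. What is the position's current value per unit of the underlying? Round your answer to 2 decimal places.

-£36.71

PV(remaining dividends) I = 7.07·e^(−0.0985·2/12) + 3.16·e^(−0.0985·3/12) = 10.0380
Current forward F = (S − I)·e^(rT) = (380.18 − 10.0380)·e^(0.0985·11/12) = 370.1420 × 1.094493 = 405.1178
Value (long) = (F − K)·e^(−rT) = (405.1178 − 445.30) × 0.913665 = -36.7131
Value = -£36.71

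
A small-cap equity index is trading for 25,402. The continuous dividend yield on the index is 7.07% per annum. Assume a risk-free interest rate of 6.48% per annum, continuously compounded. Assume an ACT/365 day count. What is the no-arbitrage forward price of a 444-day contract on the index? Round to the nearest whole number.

25,220

F = S·e^((r − q)T) = 25402 · e^((0.0648 − 0.0707) × 444/365)
= 25402 · e^-0.007177 = 25402 × 0.992849
F = 25,220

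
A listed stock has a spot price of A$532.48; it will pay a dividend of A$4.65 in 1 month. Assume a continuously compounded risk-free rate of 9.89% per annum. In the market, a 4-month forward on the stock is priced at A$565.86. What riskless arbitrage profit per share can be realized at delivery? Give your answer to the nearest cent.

PV(dividends) I = 4.65·e^(−0.0989·1/12) = 4.6118
Fair forward F* = (S − I)·e^(rT) = (532.48 − 4.6118)·e^0.032967 = 527.8682 × 1.033516 = 545.5602
Market A$565.86 > fair 545.5602: forward overpriced → cash-and-carry (borrow at r, buy the stock and collect the dividends, short the forward).
Profit at T = |F_mkt − F*| = |565.86 − 545.5602| = A$20.30 per share

A$20.30 per share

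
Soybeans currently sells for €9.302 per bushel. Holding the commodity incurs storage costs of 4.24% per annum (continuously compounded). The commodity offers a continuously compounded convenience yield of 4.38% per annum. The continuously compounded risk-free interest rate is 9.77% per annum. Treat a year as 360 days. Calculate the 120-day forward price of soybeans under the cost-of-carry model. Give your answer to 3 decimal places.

Net carry = r + u − y = 0.0977 + 0.0424 − 0.0438 = 0.0963
F = S·e^((r+u−y)T) = 9.302 · e^(0.0963 × 120/360) = 9.302 · e^0.032100
= 9.302 × 1.032621 = €9.605 per bushel

€9.605 per bushel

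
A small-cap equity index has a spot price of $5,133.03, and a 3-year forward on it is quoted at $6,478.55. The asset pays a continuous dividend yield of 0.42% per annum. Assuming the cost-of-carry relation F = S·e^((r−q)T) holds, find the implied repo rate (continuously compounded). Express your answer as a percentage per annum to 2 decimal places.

8.18%

From F = S·e^((r−q)T): (r − q) = ln(F/S)/T
ln(6478.55/5133.03) = ln(1.262130) = 0.232801
(r − q) = 0.232801 / (3) = 0.077600
r = ln(F/S)/T + q = 0.077600 + 0.0042 = 0.081800
r = 8.18%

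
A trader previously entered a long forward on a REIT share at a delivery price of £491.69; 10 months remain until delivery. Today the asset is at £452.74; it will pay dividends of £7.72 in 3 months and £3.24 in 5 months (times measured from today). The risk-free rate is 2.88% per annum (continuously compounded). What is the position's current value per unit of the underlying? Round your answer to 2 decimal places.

-£38.16

PV(remaining dividends) I = 7.72·e^(−0.0288·3/12) + 3.24·e^(−0.0288·5/12) = 10.8660
Current forward F = (S − I)·e^(rT) = (452.74 − 10.8660)·e^(0.0288·10/12) = 441.8740 × 1.024290 = 452.6071
Value (long) = (F − K)·e^(−rT) = (452.6071 − 491.69) × 0.976286 = -38.1561
Value = -£38.16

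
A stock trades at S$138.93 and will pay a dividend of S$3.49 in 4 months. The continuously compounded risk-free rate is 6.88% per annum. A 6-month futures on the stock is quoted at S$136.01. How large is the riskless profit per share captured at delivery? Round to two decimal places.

S$4.25 per share

PV(dividends) I = 3.49·e^(−0.0688·4/12) = 3.4109
Fair futures F* = (S − I)·e^(rT) = (138.93 − 3.4109)·e^0.034400 = 135.5191 × 1.034999 = 140.2621
Market S$136.01 < fair 140.2621: forward underpriced → reverse cash-and-carry (short the stock, invest proceeds at r, pay the dividends, go long the forward).
Profit at T = |F_mkt − F*| = |136.01 − 140.2621| = S$4.25 per share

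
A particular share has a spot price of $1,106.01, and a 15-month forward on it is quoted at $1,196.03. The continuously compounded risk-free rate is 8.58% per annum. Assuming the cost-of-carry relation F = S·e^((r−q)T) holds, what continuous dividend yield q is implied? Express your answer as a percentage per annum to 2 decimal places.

2.32%

From F = S·e^((r−q)T): (r − q) = ln(F/S)/T
ln(1196.03/1106.01) = ln(1.081392) = 0.078249
(r − q) = 0.078249 / (15/12) = 0.062599
q = r − ln(F/S)/T = 0.0858 − 0.062599 = 0.023201
q = 2.32%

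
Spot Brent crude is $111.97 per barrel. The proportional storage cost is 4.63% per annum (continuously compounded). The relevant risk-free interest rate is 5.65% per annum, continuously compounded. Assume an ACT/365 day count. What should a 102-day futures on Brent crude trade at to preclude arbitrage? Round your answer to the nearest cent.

$115.23 per barrel

Net carry = r + u − y = 0.0565 + 0.0463 − 0.0000 = 0.1028
F = S·e^((r+u−y)T) = 111.97 · e^(0.1028 × 102/365) = 111.97 · e^0.028728
= 111.97 × 1.029145 = $115.23 per barrel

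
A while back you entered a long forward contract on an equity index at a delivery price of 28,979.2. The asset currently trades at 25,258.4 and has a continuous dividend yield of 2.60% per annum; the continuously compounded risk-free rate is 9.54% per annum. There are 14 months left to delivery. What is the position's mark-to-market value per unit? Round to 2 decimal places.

-1423.10

Current fair forward for the remaining 14 months: F = S·e^((r − q)·T), (r − q) = 0.0954 − 0.0260 = 0.0694
F = 25258.4 · e^(0.0694 × 14/12) = 25258.4 × 1.08433475 = 27388.5608
Value of long forward = (F − K)·e^(−rT) = (27388.5608 − 28979.2) · e^(−0.0954·14/12)
= -1590.6392 × 0.89467031 = -1423.10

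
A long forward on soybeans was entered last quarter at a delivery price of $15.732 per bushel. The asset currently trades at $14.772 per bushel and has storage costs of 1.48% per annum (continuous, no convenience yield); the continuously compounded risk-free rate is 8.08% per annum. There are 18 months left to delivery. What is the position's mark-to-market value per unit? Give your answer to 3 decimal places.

Current fair forward for the remaining 18 months: F = S·e^((r + u)·T), (r + u) = 0.0808 + 0.0148 = 0.0956
F = 14.772 · e^(0.0956 × 18/12) = 14.772 × 1.154191 = 17.0497
Value of long forward = (F − K)·e^(−rT) = (17.0497 − 15.732) · e^(−0.0808·18/12)
= 1.3177 × 0.885857 = 1.167

$1.167 per bushel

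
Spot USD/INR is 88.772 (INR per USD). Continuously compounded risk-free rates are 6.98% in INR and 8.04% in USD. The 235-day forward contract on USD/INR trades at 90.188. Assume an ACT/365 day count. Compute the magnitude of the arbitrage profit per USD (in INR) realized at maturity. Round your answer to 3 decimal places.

Fair forward: F* = S·e^(carry·T), with carry = (r_INR − r_USD) = 0.0698 − 0.0804 = -0.0106
F* = 88.772 · e^(-0.0106 × 235/365) = 88.772 · e^-0.006825 = 88.772 × 0.993198 = 88.1682
Market 90.188 > fair 88.1682: forward overpriced → cash-and-carry (buy spot, short the forward).
At maturity, profit = |F_mkt − F*| = |90.188 − 88.1682| = 2.020 per USD (in INR)

2.020 per USD (in INR)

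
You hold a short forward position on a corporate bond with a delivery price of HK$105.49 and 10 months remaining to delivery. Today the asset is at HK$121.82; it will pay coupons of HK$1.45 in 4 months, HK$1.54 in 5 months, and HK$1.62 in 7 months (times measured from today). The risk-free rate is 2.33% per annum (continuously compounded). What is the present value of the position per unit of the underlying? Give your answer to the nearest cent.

-HK$13.80

PV(remaining coupons) I = 1.45·e^(−0.0233·4/12) + 1.54·e^(−0.0233·5/12) + 1.62·e^(−0.0233·7/12) = 4.5620
Current forward F = (S − I)·e^(rT) = (121.82 − 4.5620)·e^(0.0233·10/12) = 117.2580 × 1.019606 = 119.5570
Value (long) = (F − K)·e^(−rT) = (119.5570 − 105.49) × 0.980771 = 13.7965
Short position value = −(long value) = -HK$13.80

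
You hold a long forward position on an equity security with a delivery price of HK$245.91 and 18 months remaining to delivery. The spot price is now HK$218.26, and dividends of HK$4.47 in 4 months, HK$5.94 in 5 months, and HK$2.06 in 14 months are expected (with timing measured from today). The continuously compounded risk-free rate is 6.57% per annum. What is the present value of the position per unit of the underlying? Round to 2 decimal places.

PV(remaining dividends) I = 4.47·e^(−0.0657·4/12) + 5.94·e^(−0.0657·5/12) + 2.06·e^(−0.0657·14/12) = 12.0608
Current forward F = (S − I)·e^(rT) = (218.26 − 12.0608)·e^(0.0657·18/12) = 206.1992 × 1.103570 = 227.5553
Value (long) = (F − K)·e^(−rT) = (227.5553 − 245.91) × 0.906150 = -16.6321
Value = -HK$16.63

-HK$16.63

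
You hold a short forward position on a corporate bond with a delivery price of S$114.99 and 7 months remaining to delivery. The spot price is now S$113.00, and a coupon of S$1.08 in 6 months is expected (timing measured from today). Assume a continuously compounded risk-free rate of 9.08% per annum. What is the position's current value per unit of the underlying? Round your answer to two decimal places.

PV(remaining coupons) I = 1.08·e^(−0.0908·6/12) = 1.0321
Current forward F = (S − I)·e^(rT) = (113.00 − 1.0321)·e^(0.0908·7/12) = 111.9679 × 1.054394 = 118.0583
Value (long) = (F − K)·e^(−rT) = (118.0583 − 114.99) × 0.948412 = 2.9100
Short position value = −(long value) = -S$2.91

-S$2.91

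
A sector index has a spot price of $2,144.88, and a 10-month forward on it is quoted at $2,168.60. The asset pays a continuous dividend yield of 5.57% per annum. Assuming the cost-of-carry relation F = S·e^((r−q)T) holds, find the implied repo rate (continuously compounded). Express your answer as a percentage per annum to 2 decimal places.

6.89%

From F = S·e^((r−q)T): (r − q) = ln(F/S)/T
ln(2168.60/2144.88) = ln(1.011059) = 0.010998
(r − q) = 0.010998 / (10/12) = 0.013198
r = ln(F/S)/T + q = 0.013198 + 0.0557 = 0.068898
r = 6.89%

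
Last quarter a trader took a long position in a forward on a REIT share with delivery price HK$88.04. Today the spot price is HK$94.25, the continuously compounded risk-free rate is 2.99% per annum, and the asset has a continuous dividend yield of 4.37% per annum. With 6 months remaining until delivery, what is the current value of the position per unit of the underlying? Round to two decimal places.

Current fair forward for the remaining 6 months: F = S·e^((r − q)·T), (r − q) = 0.0299 − 0.0437 = -0.0138
F = 94.25 · e^(-0.0138 × 6/12) = 94.25 × 0.993124 = 93.6019
Value of long forward = (F − K)·e^(−rT) = (93.6019 − 88.04) · e^(−0.0299·6/12)
= 5.5619 × 0.985161 = 5.48

HK$5.48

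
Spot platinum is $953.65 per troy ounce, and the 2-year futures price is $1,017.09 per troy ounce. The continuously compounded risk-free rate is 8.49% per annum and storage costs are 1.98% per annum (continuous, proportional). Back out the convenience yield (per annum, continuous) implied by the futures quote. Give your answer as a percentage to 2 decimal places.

7.25%

F = S·e^((r+u−y)T) ⇒ (r+u−y) = ln(F/S)/T
ln(1017.09/953.65) = 0.064404; /T ⇒ 0.032202
y = r + u − ln(F/S)/T = 0.0849 + 0.0198 − 0.032202 = 0.072498
y = 7.25%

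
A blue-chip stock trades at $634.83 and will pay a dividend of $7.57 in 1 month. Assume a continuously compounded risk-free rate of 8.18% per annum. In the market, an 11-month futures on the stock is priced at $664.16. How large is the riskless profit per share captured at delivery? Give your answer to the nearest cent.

PV(dividends) I = 7.57·e^(−0.0818·1/12) = 7.5186
Fair futures F* = (S − I)·e^(rT) = (634.83 − 7.5186)·e^0.074983 = 627.3114 × 1.077866 = 676.1576
Market $664.16 < fair 676.1576: forward underpriced → reverse cash-and-carry (short the stock, invest proceeds at r, pay the dividends, go long the forward).
Profit at T = |F_mkt − F*| = |664.16 − 676.1576| = $12.00 per share

$12.00 per share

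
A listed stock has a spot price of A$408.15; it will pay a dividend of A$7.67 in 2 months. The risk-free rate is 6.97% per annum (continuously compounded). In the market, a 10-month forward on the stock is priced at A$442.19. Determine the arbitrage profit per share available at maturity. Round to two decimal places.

PV(dividends) I = 7.67·e^(−0.0697·2/12) = 7.5814
Fair forward F* = (S − I)·e^(rT) = (408.15 − 7.5814)·e^0.058083 = 400.5686 × 1.059803 = 424.5238
Market A$442.19 > fair 424.5238: forward overpriced → cash-and-carry (borrow at r, buy the stock and collect the dividends, short the forward).
Profit at T = |F_mkt − F*| = |442.19 − 424.5238| = A$17.67 per share

A$17.67 per share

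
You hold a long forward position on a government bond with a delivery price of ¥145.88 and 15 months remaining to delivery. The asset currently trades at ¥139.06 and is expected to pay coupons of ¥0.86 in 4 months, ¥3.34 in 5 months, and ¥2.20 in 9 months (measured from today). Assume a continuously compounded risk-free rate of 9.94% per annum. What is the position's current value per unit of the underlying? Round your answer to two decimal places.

¥4.15

PV(remaining coupons) I = 0.86·e^(−0.0994·4/12) + 3.34·e^(−0.0994·5/12) + 2.20·e^(−0.0994·9/12) = 6.0784
Current forward F = (S − I)·e^(rT) = (139.06 − 6.0784)·e^(0.0994·15/12) = 132.9816 × 1.132299 = 150.5749
Value (long) = (F − K)·e^(−rT) = (150.5749 − 145.88) × 0.883159 = 4.1463
Value = ¥4.15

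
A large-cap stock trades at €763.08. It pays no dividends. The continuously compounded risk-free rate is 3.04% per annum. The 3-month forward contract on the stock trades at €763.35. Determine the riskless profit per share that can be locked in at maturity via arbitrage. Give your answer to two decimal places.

Fair forward: F* = S·e^(carry·T), with carry = r = 0.0304
F* = 763.08 · e^(0.0304 × 3/12) = 763.08 · e^0.007600 = 763.08 × 1.007629 = €768.9015
Market €763.35 < fair €768.9015: forward underpriced → reverse cash-and-carry (short spot, go long the forward).
At maturity, profit = |F_mkt − F*| = |763.35 − 768.9015| = €5.55 per share

€5.55 per share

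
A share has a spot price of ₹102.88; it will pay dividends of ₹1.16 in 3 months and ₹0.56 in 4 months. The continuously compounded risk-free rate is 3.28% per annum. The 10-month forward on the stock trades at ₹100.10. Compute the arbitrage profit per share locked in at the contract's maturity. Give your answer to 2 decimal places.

PV(dividends) I = 1.16·e^(−0.0328·3/12) + 0.56·e^(−0.0328·4/12) = 1.7044
Fair forward F* = (S − I)·e^(rT) = (102.88 − 1.7044)·e^0.027333 = 101.1756 × 1.027710 = 103.9792
Market ₹100.10 < fair 103.9792: forward underpriced → reverse cash-and-carry (short the stock, invest proceeds at r, pay the dividends, go long the forward).
Profit at T = |F_mkt − F*| = |100.10 − 103.9792| = ₹3.88 per share

₹3.88 per share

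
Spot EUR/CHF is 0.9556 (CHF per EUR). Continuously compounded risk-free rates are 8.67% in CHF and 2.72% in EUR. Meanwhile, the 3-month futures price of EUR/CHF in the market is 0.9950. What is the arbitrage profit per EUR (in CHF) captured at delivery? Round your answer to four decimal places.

0.0251 per EUR (in CHF)

Fair futures: F* = S·e^(carry·T), with carry = (r_CHF − r_EUR) = 0.0867 − 0.0272 = 0.0595
F* = 0.9556 · e^(0.0595 × 3/12) = 0.9556 · e^0.014875 = 0.9556 × 1.014986 = 0.9699
Market 0.9950 > fair 0.9699: forward overpriced → cash-and-carry (buy spot, short the forward).
At maturity, profit = |F_mkt − F*| = |0.9950 − 0.9699| = 0.0251 per EUR (in CHF)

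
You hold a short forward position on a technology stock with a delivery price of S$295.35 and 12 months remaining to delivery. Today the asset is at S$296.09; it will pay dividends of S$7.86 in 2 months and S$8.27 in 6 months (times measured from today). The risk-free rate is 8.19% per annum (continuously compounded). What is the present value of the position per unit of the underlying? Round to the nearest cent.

PV(remaining dividends) I = 7.86·e^(−0.0819·2/12) + 8.27·e^(−0.0819·6/12) = 15.6916
Current forward F = (S − I)·e^(rT) = (296.09 − 15.6916)·e^(0.0819·12/12) = 280.3984 × 1.085347 = 304.3296
Value (long) = (F − K)·e^(−rT) = (304.3296 − 295.35) × 0.921364 = 8.2735
Short position value = −(long value) = -S$8.27

-S$8.27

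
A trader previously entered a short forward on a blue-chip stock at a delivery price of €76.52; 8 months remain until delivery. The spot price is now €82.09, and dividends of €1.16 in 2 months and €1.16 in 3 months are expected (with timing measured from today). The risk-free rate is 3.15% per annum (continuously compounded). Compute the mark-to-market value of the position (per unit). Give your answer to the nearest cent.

-€4.86

PV(remaining dividends) I = 1.16·e^(−0.0315·2/12) + 1.16·e^(−0.0315·3/12) = 2.3048
Current forward F = (S − I)·e^(rT) = (82.09 − 2.3048)·e^(0.0315·8/12) = 79.7852 × 1.021222 = 81.4784
Value (long) = (F − K)·e^(−rT) = (81.4784 − 76.52) × 0.979219 = 4.8554
Short position value = −(long value) = -€4.86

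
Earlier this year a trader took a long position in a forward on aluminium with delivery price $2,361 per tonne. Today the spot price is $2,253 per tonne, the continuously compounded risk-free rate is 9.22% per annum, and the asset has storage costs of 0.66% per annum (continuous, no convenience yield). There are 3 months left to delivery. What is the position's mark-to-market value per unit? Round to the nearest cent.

-$50.48 per tonne

Current fair forward for the remaining 3 months: F = S·e^((r + u)·T), (r + u) = 0.0922 + 0.0066 = 0.0988
F = 2253 · e^(0.0988 × 3/12) = 2253 × 1.02500757 = 2309.3421
Value of long forward = (F − K)·e^(−rT) = (2309.3421 − 2361) · e^(−0.0922·3/12)
= -51.6579 × 0.97721362 = -50.48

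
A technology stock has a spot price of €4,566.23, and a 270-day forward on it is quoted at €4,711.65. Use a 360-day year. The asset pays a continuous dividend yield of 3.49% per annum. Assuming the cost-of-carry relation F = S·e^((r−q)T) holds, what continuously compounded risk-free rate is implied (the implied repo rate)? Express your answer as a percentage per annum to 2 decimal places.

7.67%

From F = S·e^((r−q)T): (r − q) = ln(F/S)/T
ln(4711.65/4566.23) = ln(1.031847) = 0.031350
(r − q) = 0.031350 / (270/360) = 0.041800
r = ln(F/S)/T + q = 0.041800 + 0.0349 = 0.076700
r = 7.67%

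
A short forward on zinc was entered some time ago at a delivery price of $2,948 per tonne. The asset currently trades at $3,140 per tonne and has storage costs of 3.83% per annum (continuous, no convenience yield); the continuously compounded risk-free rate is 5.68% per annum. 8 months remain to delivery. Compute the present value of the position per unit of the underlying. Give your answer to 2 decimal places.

-$382.75 per tonne

Current fair forward for the remaining 8 months: F = S·e^((r + u)·T), (r + u) = 0.0568 + 0.0383 = 0.0951
F = 3140 · e^(0.0951 × 8/12) = 3140 × 1.06545294 = 3345.5222
Value of long forward = (F − K)·e^(−rT) = (3345.5222 − 2948) · e^(−0.0568·8/12)
= 397.5222 × 0.96284131 = 382.75
Short position value = −(long value) = -$382.75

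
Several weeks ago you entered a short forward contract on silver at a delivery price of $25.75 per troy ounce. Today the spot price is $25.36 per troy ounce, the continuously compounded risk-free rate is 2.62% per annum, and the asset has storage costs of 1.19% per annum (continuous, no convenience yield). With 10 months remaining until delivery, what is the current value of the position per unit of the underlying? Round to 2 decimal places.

-$0.42 per troy ounce

Current fair forward for the remaining 10 months: F = S·e^((r + u)·T), (r + u) = 0.0262 + 0.0119 = 0.0381
F = 25.36 · e^(0.0381 × 10/12) = 25.36 × 1.032259 = 26.1781
Value of long forward = (F − K)·e^(−rT) = (26.1781 − 25.75) · e^(−0.0262·10/12)
= 0.4281 × 0.978403 = 0.42
Short position value = −(long value) = -$0.42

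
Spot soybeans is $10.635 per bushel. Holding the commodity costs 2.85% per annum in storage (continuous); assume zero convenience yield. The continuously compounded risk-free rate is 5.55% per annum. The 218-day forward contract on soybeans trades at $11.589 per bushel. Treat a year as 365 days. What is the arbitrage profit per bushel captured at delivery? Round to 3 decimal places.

Fair forward: F* = S·e^(carry·T), with carry = (r + u) = 0.0555 + 0.0285 = 0.0840
F* = 10.635 · e^(0.0840 × 218/365) = 10.635 · e^0.050170 = 10.635 × 1.051450 = $11.1822
Market $11.589 > fair $11.1822: forward overpriced → cash-and-carry (buy spot, short the forward).
At maturity, profit = |F_mkt − F*| = |11.589 − 11.1822| = $0.407 per bushel

$0.407 per bushel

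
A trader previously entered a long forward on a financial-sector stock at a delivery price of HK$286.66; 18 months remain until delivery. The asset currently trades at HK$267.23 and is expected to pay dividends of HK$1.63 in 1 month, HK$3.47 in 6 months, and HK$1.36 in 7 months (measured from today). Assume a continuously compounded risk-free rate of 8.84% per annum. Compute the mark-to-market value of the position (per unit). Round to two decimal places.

PV(remaining dividends) I = 1.63·e^(−0.0884·1/12) + 3.47·e^(−0.0884·6/12) + 1.36·e^(−0.0884·7/12) = 6.2296
Current forward F = (S − I)·e^(rT) = (267.23 − 6.2296)·e^(0.0884·18/12) = 261.0004 × 1.141793 = 298.0084
Value (long) = (F − K)·e^(−rT) = (298.0084 − 286.66) × 0.875815 = 9.9391
Value = HK$9.94

HK$9.94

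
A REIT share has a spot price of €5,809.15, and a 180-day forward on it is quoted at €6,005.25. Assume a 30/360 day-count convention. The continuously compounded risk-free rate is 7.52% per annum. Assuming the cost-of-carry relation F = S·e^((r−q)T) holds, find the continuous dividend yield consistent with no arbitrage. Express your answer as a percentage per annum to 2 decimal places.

From F = S·e^((r−q)T): (r − q) = ln(F/S)/T
ln(6005.25/5809.15) = ln(1.033757) = 0.033200
(r − q) = 0.033200 / (180/360) = 0.066400
q = r − ln(F/S)/T = 0.0752 − 0.066400 = 0.008800
q = 0.88%

0.88%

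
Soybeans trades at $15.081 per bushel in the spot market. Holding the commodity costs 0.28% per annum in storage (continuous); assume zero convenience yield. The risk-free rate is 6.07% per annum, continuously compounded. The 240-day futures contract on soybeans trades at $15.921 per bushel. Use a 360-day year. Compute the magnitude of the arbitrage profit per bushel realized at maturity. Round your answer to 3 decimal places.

Fair futures: F* = S·e^(carry·T), with carry = (r + u) = 0.0607 + 0.0028 = 0.0635
F* = 15.081 · e^(0.0635 × 240/360) = 15.081 · e^0.042333 = 15.081 × 1.043242 = $15.7331
Market $15.921 > fair $15.7331: forward overpriced → cash-and-carry (buy spot, short the forward).
At maturity, profit = |F_mkt − F*| = |15.921 − 15.7331| = $0.188 per bushel

$0.188 per bushel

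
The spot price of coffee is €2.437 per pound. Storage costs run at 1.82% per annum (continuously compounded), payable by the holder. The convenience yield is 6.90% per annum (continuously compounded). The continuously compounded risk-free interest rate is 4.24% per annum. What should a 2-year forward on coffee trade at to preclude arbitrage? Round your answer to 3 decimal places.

€2.396 per pound

Net carry = r + u − y = 0.0424 + 0.0182 − 0.0690 = -0.0084
F = S·e^((r+u−y)T) = 2.437 · e^(-0.0084 × 2) = 2.437 · e^-0.016800
= 2.437 × 0.983340 = €2.396 per pound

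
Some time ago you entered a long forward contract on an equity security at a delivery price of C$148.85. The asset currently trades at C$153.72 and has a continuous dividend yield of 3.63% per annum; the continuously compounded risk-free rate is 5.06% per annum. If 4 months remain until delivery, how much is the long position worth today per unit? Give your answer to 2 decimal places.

Current fair forward for the remaining 4 months: F = S·e^((r − q)·T), (r − q) = 0.0506 − 0.0363 = 0.0143
F = 153.72 · e^(0.0143 × 4/12) = 153.72 × 1.004778 = 154.4545
Value of long forward = (F − K)·e^(−rT) = (154.4545 − 148.85) · e^(−0.0506·4/12)
= 5.6045 × 0.983275 = 5.51

C$5.51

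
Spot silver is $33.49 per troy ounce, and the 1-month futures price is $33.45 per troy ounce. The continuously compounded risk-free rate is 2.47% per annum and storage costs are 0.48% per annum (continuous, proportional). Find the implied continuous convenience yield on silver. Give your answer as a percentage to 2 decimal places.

F = S·e^((r+u−y)T) ⇒ (r+u−y) = ln(F/S)/T
ln(33.45/33.49) = -0.001195; /T ⇒ -0.014340
y = r + u − ln(F/S)/T = 0.0247 + 0.0048 + 0.014340 = 0.043840
y = 4.38%

4.38%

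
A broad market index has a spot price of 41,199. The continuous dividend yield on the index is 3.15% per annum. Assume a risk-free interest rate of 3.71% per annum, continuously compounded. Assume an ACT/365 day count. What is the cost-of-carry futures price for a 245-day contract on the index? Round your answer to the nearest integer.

F = S·e^((r − q)T) = 41199 · e^((0.0371 − 0.0315) × 245/365)
= 41199 · e^0.003759 = 41199 × 1.003766
F = 41,354

41,354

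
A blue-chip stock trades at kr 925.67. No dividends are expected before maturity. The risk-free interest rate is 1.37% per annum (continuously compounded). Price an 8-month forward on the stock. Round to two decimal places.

kr 934.16

F = S·e^(rT) = 925.67 · e^(0.0137 × 8/12)
= 925.67 · e^0.009133 = 925.67 × 1.009175
F = kr 934.16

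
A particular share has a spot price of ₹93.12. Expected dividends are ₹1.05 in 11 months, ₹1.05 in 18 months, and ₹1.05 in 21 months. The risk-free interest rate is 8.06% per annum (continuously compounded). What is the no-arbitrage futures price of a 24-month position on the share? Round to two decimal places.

PV(dividends) I = 1.05·e^(−0.0806·11/12) + 1.05·e^(−0.0806·18/12) + 1.05·e^(−0.0806·21/12)
I = 0.9752 + 0.9304 + 0.9119 = 2.8175
F = (S − I)·e^(rT) = (93.12 − 2.8175) · e^(0.0806·24/12)
= 90.3025 · e^0.161200 = 90.3025 × 1.174920 = ₹106.10

₹106.10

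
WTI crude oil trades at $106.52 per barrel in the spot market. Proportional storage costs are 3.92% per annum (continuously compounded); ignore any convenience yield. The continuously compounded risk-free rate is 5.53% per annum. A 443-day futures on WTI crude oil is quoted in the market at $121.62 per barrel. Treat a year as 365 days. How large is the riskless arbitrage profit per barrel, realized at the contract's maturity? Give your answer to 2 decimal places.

Fair futures: F* = S·e^(carry·T), with carry = (r + u) = 0.0553 + 0.0392 = 0.0945
F* = 106.52 · e^(0.0945 × 443/365) = 106.52 · e^0.114695 = 106.52 × 1.121531 = $119.4655
Market $121.62 > fair $119.4655: forward overpriced → cash-and-carry (buy spot, short the forward).
At maturity, profit = |F_mkt − F*| = |121.62 − 119.4655| = $2.15 per barrel

$2.15 per barrel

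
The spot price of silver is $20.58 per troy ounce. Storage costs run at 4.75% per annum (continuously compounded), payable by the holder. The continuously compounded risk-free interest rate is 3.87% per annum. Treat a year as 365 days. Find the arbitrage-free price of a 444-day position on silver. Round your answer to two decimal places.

Net carry = r + u − y = 0.0387 + 0.0475 − 0.0000 = 0.0862
F = S·e^((r+u−y)T) = 20.58 · e^(0.0862 × 444/365) = 20.58 · e^0.104857
= 20.58 × 1.110552 = $22.86 per troy ounce

$22.86 per troy ounce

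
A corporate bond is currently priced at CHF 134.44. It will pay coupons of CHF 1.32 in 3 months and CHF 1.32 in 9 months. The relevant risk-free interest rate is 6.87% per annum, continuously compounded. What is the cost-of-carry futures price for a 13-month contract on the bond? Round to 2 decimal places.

CHF 142.08

PV(coupons) I = 1.32·e^(−0.0687·3/12) + 1.32·e^(−0.0687·9/12)
I = 1.2975 + 1.2537 = 2.5512
F = (S − I)·e^(rT) = (134.44 − 2.5512) · e^(0.0687·13/12)
= 131.8888 · e^0.074425 = 131.8888 × 1.077265 = CHF 142.08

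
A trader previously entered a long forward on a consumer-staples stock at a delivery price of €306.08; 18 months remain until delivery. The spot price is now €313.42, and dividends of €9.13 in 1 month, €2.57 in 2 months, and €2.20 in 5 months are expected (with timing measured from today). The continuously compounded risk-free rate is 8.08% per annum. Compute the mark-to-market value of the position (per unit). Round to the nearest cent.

PV(remaining dividends) I = 9.13·e^(−0.0808·1/12) + 2.57·e^(−0.0808·2/12) + 2.20·e^(−0.0808·5/12) = 13.7315
Current forward F = (S − I)·e^(rT) = (313.42 − 13.7315)·e^(0.0808·18/12) = 299.6885 × 1.128851 = 338.3037
Value (long) = (F − K)·e^(−rT) = (338.3037 − 306.08) × 0.885857 = 28.5456
Value = €28.55

€28.55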